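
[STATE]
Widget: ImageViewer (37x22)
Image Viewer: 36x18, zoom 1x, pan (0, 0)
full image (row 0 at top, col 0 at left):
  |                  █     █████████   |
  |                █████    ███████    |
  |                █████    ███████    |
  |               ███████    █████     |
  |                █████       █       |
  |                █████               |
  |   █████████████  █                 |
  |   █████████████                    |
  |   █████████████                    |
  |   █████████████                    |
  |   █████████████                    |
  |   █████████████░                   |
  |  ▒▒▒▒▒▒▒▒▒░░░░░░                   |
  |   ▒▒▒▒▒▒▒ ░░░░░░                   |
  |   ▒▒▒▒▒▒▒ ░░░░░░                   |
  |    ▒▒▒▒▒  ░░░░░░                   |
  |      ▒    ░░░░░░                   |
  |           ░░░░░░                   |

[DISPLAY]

                  █     █████████    
                █████    ███████     
                █████    ███████     
               ███████    █████      
                █████       █        
                █████                
   █████████████  █                  
   █████████████                     
   █████████████                     
   █████████████                     
   █████████████                     
   █████████████░                    
  ▒▒▒▒▒▒▒▒▒░░░░░░                    
   ▒▒▒▒▒▒▒ ░░░░░░                    
   ▒▒▒▒▒▒▒ ░░░░░░                    
    ▒▒▒▒▒  ░░░░░░                    
      ▒    ░░░░░░                    
           ░░░░░░                    
                                     
                                     
                                     
                                     


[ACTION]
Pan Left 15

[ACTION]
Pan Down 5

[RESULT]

                █████                
   █████████████  █                  
   █████████████                     
   █████████████                     
   █████████████                     
   █████████████                     
   █████████████░                    
  ▒▒▒▒▒▒▒▒▒░░░░░░                    
   ▒▒▒▒▒▒▒ ░░░░░░                    
   ▒▒▒▒▒▒▒ ░░░░░░                    
    ▒▒▒▒▒  ░░░░░░                    
      ▒    ░░░░░░                    
           ░░░░░░                    
                                     
                                     
                                     
                                     
                                     
                                     
                                     
                                     
                                     


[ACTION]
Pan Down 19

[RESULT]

                                     
                                     
                                     
                                     
                                     
                                     
                                     
                                     
                                     
                                     
                                     
                                     
                                     
                                     
                                     
                                     
                                     
                                     
                                     
                                     
                                     
                                     


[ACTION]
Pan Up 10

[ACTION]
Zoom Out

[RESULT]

   ▒▒▒▒▒▒▒ ░░░░░░                    
    ▒▒▒▒▒  ░░░░░░                    
      ▒    ░░░░░░                    
           ░░░░░░                    
                                     
                                     
                                     
                                     
                                     
                                     
                                     
                                     
                                     
                                     
                                     
                                     
                                     
                                     
                                     
                                     
                                     
                                     


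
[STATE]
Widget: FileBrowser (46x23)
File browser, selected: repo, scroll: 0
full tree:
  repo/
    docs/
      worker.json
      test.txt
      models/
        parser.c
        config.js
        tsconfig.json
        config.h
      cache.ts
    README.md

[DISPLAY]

> [-] repo/                                   
    [+] docs/                                 
    README.md                                 
                                              
                                              
                                              
                                              
                                              
                                              
                                              
                                              
                                              
                                              
                                              
                                              
                                              
                                              
                                              
                                              
                                              
                                              
                                              
                                              


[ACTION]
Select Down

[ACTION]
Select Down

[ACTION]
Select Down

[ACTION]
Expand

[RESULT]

  [-] repo/                                   
    [+] docs/                                 
  > README.md                                 
                                              
                                              
                                              
                                              
                                              
                                              
                                              
                                              
                                              
                                              
                                              
                                              
                                              
                                              
                                              
                                              
                                              
                                              
                                              
                                              


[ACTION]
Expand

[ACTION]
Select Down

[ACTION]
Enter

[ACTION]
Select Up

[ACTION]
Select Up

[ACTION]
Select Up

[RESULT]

> [-] repo/                                   
    [+] docs/                                 
    README.md                                 
                                              
                                              
                                              
                                              
                                              
                                              
                                              
                                              
                                              
                                              
                                              
                                              
                                              
                                              
                                              
                                              
                                              
                                              
                                              
                                              


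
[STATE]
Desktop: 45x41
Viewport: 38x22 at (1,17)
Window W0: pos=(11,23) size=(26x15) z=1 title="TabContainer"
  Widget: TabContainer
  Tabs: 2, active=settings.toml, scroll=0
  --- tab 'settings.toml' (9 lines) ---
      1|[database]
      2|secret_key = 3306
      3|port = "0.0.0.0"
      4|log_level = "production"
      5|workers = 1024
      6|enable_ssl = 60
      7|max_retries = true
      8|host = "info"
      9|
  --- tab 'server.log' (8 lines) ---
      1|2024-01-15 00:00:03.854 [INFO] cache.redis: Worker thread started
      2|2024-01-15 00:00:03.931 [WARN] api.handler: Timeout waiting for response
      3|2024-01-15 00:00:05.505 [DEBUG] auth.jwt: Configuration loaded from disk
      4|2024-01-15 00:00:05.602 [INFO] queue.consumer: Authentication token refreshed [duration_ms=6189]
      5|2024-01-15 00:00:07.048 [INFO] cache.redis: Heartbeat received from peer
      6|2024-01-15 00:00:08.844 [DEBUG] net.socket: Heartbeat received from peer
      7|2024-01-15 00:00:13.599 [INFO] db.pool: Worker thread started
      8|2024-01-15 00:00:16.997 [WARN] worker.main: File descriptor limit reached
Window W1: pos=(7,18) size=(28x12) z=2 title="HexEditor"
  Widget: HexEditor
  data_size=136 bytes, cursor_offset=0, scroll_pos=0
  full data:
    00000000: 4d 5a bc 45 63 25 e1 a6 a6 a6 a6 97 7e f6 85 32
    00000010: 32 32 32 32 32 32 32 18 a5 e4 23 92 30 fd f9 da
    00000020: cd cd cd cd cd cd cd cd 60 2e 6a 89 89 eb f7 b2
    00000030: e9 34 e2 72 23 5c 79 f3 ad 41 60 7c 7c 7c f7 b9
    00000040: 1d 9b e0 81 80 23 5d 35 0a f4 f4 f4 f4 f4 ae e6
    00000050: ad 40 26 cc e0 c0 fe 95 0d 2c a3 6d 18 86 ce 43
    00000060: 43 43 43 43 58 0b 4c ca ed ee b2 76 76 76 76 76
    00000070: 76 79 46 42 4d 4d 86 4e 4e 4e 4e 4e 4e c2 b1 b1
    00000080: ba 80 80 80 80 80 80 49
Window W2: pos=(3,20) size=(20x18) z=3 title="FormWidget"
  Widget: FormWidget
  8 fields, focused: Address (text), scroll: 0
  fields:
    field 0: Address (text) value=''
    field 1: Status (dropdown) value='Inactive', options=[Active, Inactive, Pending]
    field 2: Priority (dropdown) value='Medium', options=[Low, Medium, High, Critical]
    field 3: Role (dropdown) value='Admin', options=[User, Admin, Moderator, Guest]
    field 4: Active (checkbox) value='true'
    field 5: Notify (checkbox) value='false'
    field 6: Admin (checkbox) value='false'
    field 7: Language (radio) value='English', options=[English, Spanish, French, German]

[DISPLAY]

                                      
      ┏━━━━━━━━━━━━━━━━━━━━━━━━━━┓    
      ┃ HexEditor                ┃    
  ┏━━━━━━━━━━━━━━━━━━┓───────────┨    
  ┃ FormWidget       ┃ bc 45 63 2┃    
  ┠──────────────────┨ 32 32 32 3┃    
  ┃> Address:    [  ]┃ cd cd cd c┃━┓  
  ┃  Status:     [I▼]┃ e2 72 23 5┃ ┃  
  ┃  Priority:   [M▼]┃ e0 81 80 2┃─┨  
  ┃  Role:       [A▼]┃ 26 cc e0 c┃.┃  
  ┃  Active:     [x] ┃ 43 43 58 0┃─┃  
  ┃  Notify:     [ ] ┃ 46 42 4d 4┃ ┃  
  ┃  Admin:      [ ] ┃━━━━━━━━━━━┛ ┃  
  ┃  Language:   (●) ┃.0.0"        ┃  
  ┃                  ┃ "production"┃  
  ┃                  ┃024          ┃  
  ┃                  ┃= 60         ┃  
  ┃                  ┃ = true      ┃  
  ┃                  ┃o"           ┃  
  ┃                  ┃             ┃  
  ┗━━━━━━━━━━━━━━━━━━┛━━━━━━━━━━━━━┛  
                                      


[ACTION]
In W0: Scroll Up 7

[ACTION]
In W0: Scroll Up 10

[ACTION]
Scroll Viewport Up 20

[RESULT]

                                      
                                      
                                      
                                      
                                      
                                      
                                      
                                      
                                      
                                      
                                      
                                      
                                      
                                      
                                      
                                      
                                      
                                      
      ┏━━━━━━━━━━━━━━━━━━━━━━━━━━┓    
      ┃ HexEditor                ┃    
  ┏━━━━━━━━━━━━━━━━━━┓───────────┨    
  ┃ FormWidget       ┃ bc 45 63 2┃    


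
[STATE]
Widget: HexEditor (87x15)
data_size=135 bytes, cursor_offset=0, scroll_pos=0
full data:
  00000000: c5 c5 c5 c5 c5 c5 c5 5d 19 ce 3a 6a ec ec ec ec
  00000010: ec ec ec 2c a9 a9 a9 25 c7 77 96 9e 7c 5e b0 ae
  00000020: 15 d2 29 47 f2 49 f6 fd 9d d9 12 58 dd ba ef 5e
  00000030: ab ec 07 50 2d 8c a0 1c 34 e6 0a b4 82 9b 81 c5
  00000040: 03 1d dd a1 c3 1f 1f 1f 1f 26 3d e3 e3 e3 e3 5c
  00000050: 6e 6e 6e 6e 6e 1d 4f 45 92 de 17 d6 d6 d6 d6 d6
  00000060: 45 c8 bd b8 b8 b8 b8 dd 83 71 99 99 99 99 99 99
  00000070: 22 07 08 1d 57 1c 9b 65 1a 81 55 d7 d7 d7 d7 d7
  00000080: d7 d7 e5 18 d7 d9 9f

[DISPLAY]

00000000  C5 c5 c5 c5 c5 c5 c5 5d  19 ce 3a 6a ec ec ec ec  |.......]..:j....|         
00000010  ec ec ec 2c a9 a9 a9 25  c7 77 96 9e 7c 5e b0 ae  |...,...%.w..|^..|         
00000020  15 d2 29 47 f2 49 f6 fd  9d d9 12 58 dd ba ef 5e  |..)G.I.....X...^|         
00000030  ab ec 07 50 2d 8c a0 1c  34 e6 0a b4 82 9b 81 c5  |...P-...4.......|         
00000040  03 1d dd a1 c3 1f 1f 1f  1f 26 3d e3 e3 e3 e3 5c  |.........&=....\|         
00000050  6e 6e 6e 6e 6e 1d 4f 45  92 de 17 d6 d6 d6 d6 d6  |nnnnn.OE........|         
00000060  45 c8 bd b8 b8 b8 b8 dd  83 71 99 99 99 99 99 99  |E........q......|         
00000070  22 07 08 1d 57 1c 9b 65  1a 81 55 d7 d7 d7 d7 d7  |"...W..e..U.....|         
00000080  d7 d7 e5 18 d7 d9 9f                              |.......         |         
                                                                                       
                                                                                       
                                                                                       
                                                                                       
                                                                                       
                                                                                       


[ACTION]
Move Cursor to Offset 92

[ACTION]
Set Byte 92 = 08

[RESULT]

00000000  c5 c5 c5 c5 c5 c5 c5 5d  19 ce 3a 6a ec ec ec ec  |.......]..:j....|         
00000010  ec ec ec 2c a9 a9 a9 25  c7 77 96 9e 7c 5e b0 ae  |...,...%.w..|^..|         
00000020  15 d2 29 47 f2 49 f6 fd  9d d9 12 58 dd ba ef 5e  |..)G.I.....X...^|         
00000030  ab ec 07 50 2d 8c a0 1c  34 e6 0a b4 82 9b 81 c5  |...P-...4.......|         
00000040  03 1d dd a1 c3 1f 1f 1f  1f 26 3d e3 e3 e3 e3 5c  |.........&=....\|         
00000050  6e 6e 6e 6e 6e 1d 4f 45  92 de 17 d6 08 d6 d6 d6  |nnnnn.OE........|         
00000060  45 c8 bd b8 b8 b8 b8 dd  83 71 99 99 99 99 99 99  |E........q......|         
00000070  22 07 08 1d 57 1c 9b 65  1a 81 55 d7 d7 d7 d7 d7  |"...W..e..U.....|         
00000080  d7 d7 e5 18 d7 d9 9f                              |.......         |         
                                                                                       
                                                                                       
                                                                                       
                                                                                       
                                                                                       
                                                                                       


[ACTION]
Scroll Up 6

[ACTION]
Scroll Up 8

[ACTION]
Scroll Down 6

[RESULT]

00000060  45 c8 bd b8 b8 b8 b8 dd  83 71 99 99 99 99 99 99  |E........q......|         
00000070  22 07 08 1d 57 1c 9b 65  1a 81 55 d7 d7 d7 d7 d7  |"...W..e..U.....|         
00000080  d7 d7 e5 18 d7 d9 9f                              |.......         |         
                                                                                       
                                                                                       
                                                                                       
                                                                                       
                                                                                       
                                                                                       
                                                                                       
                                                                                       
                                                                                       
                                                                                       
                                                                                       
                                                                                       


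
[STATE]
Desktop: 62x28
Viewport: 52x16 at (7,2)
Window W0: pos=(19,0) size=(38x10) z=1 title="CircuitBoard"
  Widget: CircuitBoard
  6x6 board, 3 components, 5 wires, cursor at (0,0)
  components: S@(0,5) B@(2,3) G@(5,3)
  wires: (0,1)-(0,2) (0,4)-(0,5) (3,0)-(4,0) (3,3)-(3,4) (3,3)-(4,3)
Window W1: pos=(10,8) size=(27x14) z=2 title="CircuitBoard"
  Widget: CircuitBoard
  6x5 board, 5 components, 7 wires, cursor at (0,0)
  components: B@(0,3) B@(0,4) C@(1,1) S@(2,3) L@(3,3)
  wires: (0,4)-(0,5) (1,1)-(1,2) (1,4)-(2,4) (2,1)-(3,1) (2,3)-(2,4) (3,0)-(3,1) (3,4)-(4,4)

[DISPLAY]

            ┠────────────────────────────────────┨  
            ┃   0 1 2 3 4 5                      ┃  
            ┃0  [.]  · ─ ·       · ─ S           ┃  
            ┃                                    ┃  
            ┃1                                   ┃  
            ┃                                    ┃  
   ┏━━━━━━━━━━━━━━━━━━━━━━━━━┓                   ┃  
   ┃ CircuitBoard            ┃━━━━━━━━━━━━━━━━━━━┛  
   ┠─────────────────────────┨                      
   ┃   0 1 2 3 4 5           ┃                      
   ┃0  [.]          B   B ─ ·┃                      
   ┃                         ┃                      
   ┃1       C ─ ·       ·    ┃                      
   ┃                    │    ┃                      
   ┃2       ·       S ─ ·    ┃                      
   ┃        │                ┃                      


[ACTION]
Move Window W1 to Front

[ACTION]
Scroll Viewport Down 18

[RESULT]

   ┃0  [.]          B   B ─ ·┃                      
   ┃                         ┃                      
   ┃1       C ─ ·       ·    ┃                      
   ┃                    │    ┃                      
   ┃2       ·       S ─ ·    ┃                      
   ┃        │                ┃                      
   ┃3   · ─ ·       L   ·    ┃                      
   ┃                    │    ┃                      
   ┃4                   ·    ┃                      
   ┗━━━━━━━━━━━━━━━━━━━━━━━━━┛                      
                                                    
                                                    
                                                    
                                                    
                                                    
                                                    


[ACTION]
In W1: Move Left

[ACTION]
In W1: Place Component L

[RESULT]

   ┃0  [L]          B   B ─ ·┃                      
   ┃                         ┃                      
   ┃1       C ─ ·       ·    ┃                      
   ┃                    │    ┃                      
   ┃2       ·       S ─ ·    ┃                      
   ┃        │                ┃                      
   ┃3   · ─ ·       L   ·    ┃                      
   ┃                    │    ┃                      
   ┃4                   ·    ┃                      
   ┗━━━━━━━━━━━━━━━━━━━━━━━━━┛                      
                                                    
                                                    
                                                    
                                                    
                                                    
                                                    


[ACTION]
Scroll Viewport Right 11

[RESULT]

┃0  [L]          B   B ─ ·┃                         
┃                         ┃                         
┃1       C ─ ·       ·    ┃                         
┃                    │    ┃                         
┃2       ·       S ─ ·    ┃                         
┃        │                ┃                         
┃3   · ─ ·       L   ·    ┃                         
┃                    │    ┃                         
┃4                   ·    ┃                         
┗━━━━━━━━━━━━━━━━━━━━━━━━━┛                         
                                                    
                                                    
                                                    
                                                    
                                                    
                                                    


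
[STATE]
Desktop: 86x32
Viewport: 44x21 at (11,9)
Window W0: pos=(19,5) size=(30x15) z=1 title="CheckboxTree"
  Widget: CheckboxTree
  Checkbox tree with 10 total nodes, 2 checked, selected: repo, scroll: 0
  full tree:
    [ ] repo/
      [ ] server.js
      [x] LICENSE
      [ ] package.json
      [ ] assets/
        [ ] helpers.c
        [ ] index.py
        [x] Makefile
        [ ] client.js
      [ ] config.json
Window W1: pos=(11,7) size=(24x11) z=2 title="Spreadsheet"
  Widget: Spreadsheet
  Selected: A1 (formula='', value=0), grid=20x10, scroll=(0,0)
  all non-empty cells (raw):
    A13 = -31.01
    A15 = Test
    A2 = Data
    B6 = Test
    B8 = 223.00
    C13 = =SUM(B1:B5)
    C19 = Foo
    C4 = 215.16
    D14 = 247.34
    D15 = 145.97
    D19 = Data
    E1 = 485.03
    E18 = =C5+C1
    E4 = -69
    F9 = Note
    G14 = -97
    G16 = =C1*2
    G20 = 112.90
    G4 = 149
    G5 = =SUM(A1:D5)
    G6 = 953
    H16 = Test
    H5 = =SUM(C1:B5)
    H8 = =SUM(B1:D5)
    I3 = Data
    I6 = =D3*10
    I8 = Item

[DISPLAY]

┠──────────────────────┨s            ┃      
┃A1:                   ┃             ┃      
┃       A       B      ┃json         ┃      
┃----------------------┃             ┃      
┃  1      [0]       0  ┃s.c          ┃      
┃  2 Data           0  ┃py           ┃      
┃  3        0       0  ┃le           ┃      
┃  4        0       0  ┃.js          ┃      
┗━━━━━━━━━━━━━━━━━━━━━━┛son          ┃      
        ┃                            ┃      
        ┗━━━━━━━━━━━━━━━━━━━━━━━━━━━━┛      
                                            
                                            
                                            
                                            
                                            
                                            
                                            
                                            
                                            
                                            


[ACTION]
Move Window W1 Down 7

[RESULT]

        ┃   [ ] server.js            ┃      
        ┃   [x] LICENSE              ┃      
        ┃   [ ] package.json         ┃      
        ┃   [-] assets/              ┃      
        ┃     [ ] helpers.c          ┃      
┏━━━━━━━━━━━━━━━━━━━━━━┓py           ┃      
┃ Spreadsheet          ┃le           ┃      
┠──────────────────────┨.js          ┃      
┃A1:                   ┃son          ┃      
┃       A       B      ┃             ┃      
┃----------------------┃━━━━━━━━━━━━━┛      
┃  1      [0]       0  ┃                    
┃  2 Data           0  ┃                    
┃  3        0       0  ┃                    
┃  4        0       0  ┃                    
┗━━━━━━━━━━━━━━━━━━━━━━┛                    
                                            
                                            
                                            
                                            
                                            


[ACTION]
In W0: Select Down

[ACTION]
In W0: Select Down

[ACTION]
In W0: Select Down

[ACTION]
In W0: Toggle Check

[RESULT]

        ┃   [ ] server.js            ┃      
        ┃   [x] LICENSE              ┃      
        ┃>  [x] package.json         ┃      
        ┃   [-] assets/              ┃      
        ┃     [ ] helpers.c          ┃      
┏━━━━━━━━━━━━━━━━━━━━━━┓py           ┃      
┃ Spreadsheet          ┃le           ┃      
┠──────────────────────┨.js          ┃      
┃A1:                   ┃son          ┃      
┃       A       B      ┃             ┃      
┃----------------------┃━━━━━━━━━━━━━┛      
┃  1      [0]       0  ┃                    
┃  2 Data           0  ┃                    
┃  3        0       0  ┃                    
┃  4        0       0  ┃                    
┗━━━━━━━━━━━━━━━━━━━━━━┛                    
                                            
                                            
                                            
                                            
                                            


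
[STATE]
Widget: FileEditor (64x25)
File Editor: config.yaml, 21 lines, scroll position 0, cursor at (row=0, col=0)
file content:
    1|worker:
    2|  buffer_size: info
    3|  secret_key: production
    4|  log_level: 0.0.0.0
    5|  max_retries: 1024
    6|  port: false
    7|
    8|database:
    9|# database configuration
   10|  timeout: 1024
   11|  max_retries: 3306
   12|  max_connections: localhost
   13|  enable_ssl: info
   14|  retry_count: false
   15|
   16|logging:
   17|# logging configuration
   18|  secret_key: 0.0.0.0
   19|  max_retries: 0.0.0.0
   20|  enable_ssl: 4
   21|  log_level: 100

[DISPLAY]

█orker:                                                        ▲
  buffer_size: info                                            █
  secret_key: production                                       ░
  log_level: 0.0.0.0                                           ░
  max_retries: 1024                                            ░
  port: false                                                  ░
                                                               ░
database:                                                      ░
# database configuration                                       ░
  timeout: 1024                                                ░
  max_retries: 3306                                            ░
  max_connections: localhost                                   ░
  enable_ssl: info                                             ░
  retry_count: false                                           ░
                                                               ░
logging:                                                       ░
# logging configuration                                        ░
  secret_key: 0.0.0.0                                          ░
  max_retries: 0.0.0.0                                         ░
  enable_ssl: 4                                                ░
  log_level: 100                                               ░
                                                               ░
                                                               ░
                                                               ░
                                                               ▼


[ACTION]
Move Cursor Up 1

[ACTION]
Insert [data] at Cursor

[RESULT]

data█orker:                                                    ▲
  buffer_size: info                                            █
  secret_key: production                                       ░
  log_level: 0.0.0.0                                           ░
  max_retries: 1024                                            ░
  port: false                                                  ░
                                                               ░
database:                                                      ░
# database configuration                                       ░
  timeout: 1024                                                ░
  max_retries: 3306                                            ░
  max_connections: localhost                                   ░
  enable_ssl: info                                             ░
  retry_count: false                                           ░
                                                               ░
logging:                                                       ░
# logging configuration                                        ░
  secret_key: 0.0.0.0                                          ░
  max_retries: 0.0.0.0                                         ░
  enable_ssl: 4                                                ░
  log_level: 100                                               ░
                                                               ░
                                                               ░
                                                               ░
                                                               ▼


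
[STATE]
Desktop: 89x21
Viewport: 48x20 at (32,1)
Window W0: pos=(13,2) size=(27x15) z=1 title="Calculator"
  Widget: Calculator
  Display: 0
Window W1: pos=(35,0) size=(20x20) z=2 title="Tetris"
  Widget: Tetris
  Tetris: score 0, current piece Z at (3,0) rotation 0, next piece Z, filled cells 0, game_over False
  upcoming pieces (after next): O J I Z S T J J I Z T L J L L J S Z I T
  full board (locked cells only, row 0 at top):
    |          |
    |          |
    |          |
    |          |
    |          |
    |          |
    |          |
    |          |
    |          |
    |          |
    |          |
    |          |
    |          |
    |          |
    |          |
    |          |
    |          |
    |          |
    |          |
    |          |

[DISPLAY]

   ┃ Tetris           ┃                         
━━━┠──────────────────┨                         
   ┃                  ┃                         
───┃                  ┃                         
   ┃                  ┃                         
   ┃                  ┃                         
   ┃                  ┃                         
   ┃                  ┃                         
   ┃                  ┃                         
   ┃                  ┃                         
   ┃                  ┃                         
   ┃                  ┃                         
   ┃                  ┃                         
   ┃                  ┃                         
   ┃                  ┃                         
━━━┃                  ┃                         
   ┃                  ┃                         
   ┃                  ┃                         
   ┗━━━━━━━━━━━━━━━━━━┛                         
                                                


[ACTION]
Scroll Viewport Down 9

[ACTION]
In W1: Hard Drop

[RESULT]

   ┃ Tetris           ┃                         
━━━┠──────────────────┨                         
   ┃                  ┃                         
───┃                  ┃                         
   ┃                  ┃                         
   ┃                  ┃                         
   ┃                  ┃                         
   ┃                  ┃                         
   ┃                  ┃                         
   ┃                  ┃                         
   ┃                  ┃                         
   ┃                  ┃                         
   ┃                  ┃                         
   ┃                  ┃                         
   ┃                  ┃                         
━━━┃                  ┃                         
   ┃   ▓▓             ┃                         
   ┃    ▓▓            ┃                         
   ┗━━━━━━━━━━━━━━━━━━┛                         
                                                


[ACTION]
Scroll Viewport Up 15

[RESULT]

   ┏━━━━━━━━━━━━━━━━━━┓                         
   ┃ Tetris           ┃                         
━━━┠──────────────────┨                         
   ┃                  ┃                         
───┃                  ┃                         
   ┃                  ┃                         
   ┃                  ┃                         
   ┃                  ┃                         
   ┃                  ┃                         
   ┃                  ┃                         
   ┃                  ┃                         
   ┃                  ┃                         
   ┃                  ┃                         
   ┃                  ┃                         
   ┃                  ┃                         
   ┃                  ┃                         
━━━┃                  ┃                         
   ┃   ▓▓             ┃                         
   ┃    ▓▓            ┃                         
   ┗━━━━━━━━━━━━━━━━━━┛                         


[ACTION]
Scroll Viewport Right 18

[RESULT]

━━━━━━━━━━━━━┓                                  
is           ┃                                  
─────────────┨                                  
             ┃                                  
             ┃                                  
             ┃                                  
             ┃                                  
             ┃                                  
             ┃                                  
             ┃                                  
             ┃                                  
             ┃                                  
             ┃                                  
             ┃                                  
             ┃                                  
             ┃                                  
             ┃                                  
             ┃                                  
▓            ┃                                  
━━━━━━━━━━━━━┛                                  


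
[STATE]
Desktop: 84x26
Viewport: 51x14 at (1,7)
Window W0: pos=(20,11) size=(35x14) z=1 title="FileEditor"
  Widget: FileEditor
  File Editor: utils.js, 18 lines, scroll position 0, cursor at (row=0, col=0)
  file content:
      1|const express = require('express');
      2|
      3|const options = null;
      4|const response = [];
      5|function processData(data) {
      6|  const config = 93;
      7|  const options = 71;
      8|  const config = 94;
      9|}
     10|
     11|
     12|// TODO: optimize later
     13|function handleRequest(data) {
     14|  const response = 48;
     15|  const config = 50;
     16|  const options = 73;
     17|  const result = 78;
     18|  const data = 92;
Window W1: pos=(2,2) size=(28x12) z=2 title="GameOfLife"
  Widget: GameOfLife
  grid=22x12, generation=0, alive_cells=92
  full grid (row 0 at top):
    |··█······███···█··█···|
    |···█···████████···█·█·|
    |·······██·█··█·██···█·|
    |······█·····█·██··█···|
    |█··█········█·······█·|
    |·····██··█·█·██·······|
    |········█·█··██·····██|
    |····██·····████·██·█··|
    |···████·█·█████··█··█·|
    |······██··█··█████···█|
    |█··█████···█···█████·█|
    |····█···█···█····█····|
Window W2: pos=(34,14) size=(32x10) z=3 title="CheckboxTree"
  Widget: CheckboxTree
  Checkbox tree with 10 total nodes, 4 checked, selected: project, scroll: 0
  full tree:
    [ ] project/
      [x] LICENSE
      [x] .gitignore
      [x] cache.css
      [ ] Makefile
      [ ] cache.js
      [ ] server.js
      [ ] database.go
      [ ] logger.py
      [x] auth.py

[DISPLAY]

 ┃······█·····█·██··█···    ┃                      
 ┃█··█········█·······█·    ┃                      
 ┃·····██··█·█·██·······    ┃                      
 ┃········█·█··██·····██    ┃                      
 ┃····██·····████·██·█··    ┃━━━━━━━━━━━━━━━━━━━━━━
 ┃···████·█·█████··█··█·    ┃or                    
 ┗━━━━━━━━━━━━━━━━━━━━━━━━━━┛──────────────────────
                   ┃█onst express┏━━━━━━━━━━━━━━━━━
                   ┃             ┃ CheckboxTree    
                   ┃const options┠─────────────────
                   ┃const respons┃>[-] project/    
                   ┃function proc┃   [x] LICENSE   
                   ┃  const confi┃   [x] .gitignore
                   ┃  const optio┃   [x] cache.css 


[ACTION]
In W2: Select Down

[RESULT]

 ┃······█·····█·██··█···    ┃                      
 ┃█··█········█·······█·    ┃                      
 ┃·····██··█·█·██·······    ┃                      
 ┃········█·█··██·····██    ┃                      
 ┃····██·····████·██·█··    ┃━━━━━━━━━━━━━━━━━━━━━━
 ┃···████·█·█████··█··█·    ┃or                    
 ┗━━━━━━━━━━━━━━━━━━━━━━━━━━┛──────────────────────
                   ┃█onst express┏━━━━━━━━━━━━━━━━━
                   ┃             ┃ CheckboxTree    
                   ┃const options┠─────────────────
                   ┃const respons┃ [-] project/    
                   ┃function proc┃>  [x] LICENSE   
                   ┃  const confi┃   [x] .gitignore
                   ┃  const optio┃   [x] cache.css 


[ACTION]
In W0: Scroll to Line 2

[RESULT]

 ┃······█·····█·██··█···    ┃                      
 ┃█··█········█·······█·    ┃                      
 ┃·····██··█·█·██·······    ┃                      
 ┃········█·█··██·····██    ┃                      
 ┃····██·····████·██·█··    ┃━━━━━━━━━━━━━━━━━━━━━━
 ┃···████·█·█████··█··█·    ┃or                    
 ┗━━━━━━━━━━━━━━━━━━━━━━━━━━┛──────────────────────
                   ┃             ┏━━━━━━━━━━━━━━━━━
                   ┃const options┃ CheckboxTree    
                   ┃const respons┠─────────────────
                   ┃function proc┃ [-] project/    
                   ┃  const confi┃>  [x] LICENSE   
                   ┃  const optio┃   [x] .gitignore
                   ┃  const confi┃   [x] cache.css 


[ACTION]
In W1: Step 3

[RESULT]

 ┃·····█·█······██·█····    ┃                      
 ┃·····███···██·······██    ┃                      
 ┃·········██······█·███    ┃                      
 ┃·········██······█···█    ┃                      
 ┃····█·····█·····█··██·    ┃━━━━━━━━━━━━━━━━━━━━━━
 ┃·········█·······█·█·█    ┃or                    
 ┗━━━━━━━━━━━━━━━━━━━━━━━━━━┛──────────────────────
                   ┃             ┏━━━━━━━━━━━━━━━━━
                   ┃const options┃ CheckboxTree    
                   ┃const respons┠─────────────────
                   ┃function proc┃ [-] project/    
                   ┃  const confi┃>  [x] LICENSE   
                   ┃  const optio┃   [x] .gitignore
                   ┃  const confi┃   [x] cache.css 


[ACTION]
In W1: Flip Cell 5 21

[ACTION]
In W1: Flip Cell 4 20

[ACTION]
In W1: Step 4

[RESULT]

 ┃·····█·····█········█·    ┃                      
 ┃·····█···█·····█··█···    ┃                      
 ┃······█·█·········███·    ┃                      
 ┃········██·····██·██··    ┃                      
 ┃·········█·····██····█    ┃━━━━━━━━━━━━━━━━━━━━━━
 ┃·················█···█    ┃or                    
 ┗━━━━━━━━━━━━━━━━━━━━━━━━━━┛──────────────────────
                   ┃             ┏━━━━━━━━━━━━━━━━━
                   ┃const options┃ CheckboxTree    
                   ┃const respons┠─────────────────
                   ┃function proc┃ [-] project/    
                   ┃  const confi┃>  [x] LICENSE   
                   ┃  const optio┃   [x] .gitignore
                   ┃  const confi┃   [x] cache.css 
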